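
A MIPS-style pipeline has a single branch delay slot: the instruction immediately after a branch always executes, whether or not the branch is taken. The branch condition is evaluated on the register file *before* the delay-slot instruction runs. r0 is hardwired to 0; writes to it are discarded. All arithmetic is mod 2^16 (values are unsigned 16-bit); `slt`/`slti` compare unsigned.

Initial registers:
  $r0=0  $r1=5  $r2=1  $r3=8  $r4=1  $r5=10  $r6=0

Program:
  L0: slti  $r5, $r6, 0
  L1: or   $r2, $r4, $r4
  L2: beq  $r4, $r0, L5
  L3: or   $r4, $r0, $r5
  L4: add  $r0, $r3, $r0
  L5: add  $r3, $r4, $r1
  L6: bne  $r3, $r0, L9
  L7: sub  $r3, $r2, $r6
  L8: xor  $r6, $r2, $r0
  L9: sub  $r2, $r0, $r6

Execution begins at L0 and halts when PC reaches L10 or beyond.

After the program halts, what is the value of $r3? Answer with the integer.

1

[0] slti  $r5, $r6, 0  →  {$r0:0, $r1:5, $r2:1, $r3:8, $r4:1, $r5:0, $r6:0}
[1] or   $r2, $r4, $r4  →  {$r0:0, $r1:5, $r2:1, $r3:8, $r4:1, $r5:0, $r6:0}
[2] beq  $r4, $r0, L5  →  {$r0:0, $r1:5, $r2:1, $r3:8, $r4:1, $r5:0, $r6:0}  ⟨branch fallthrough⟩
[3] or   $r4, $r0, $r5  →  {$r0:0, $r1:5, $r2:1, $r3:8, $r4:0, $r5:0, $r6:0}
[4] add  $r0, $r3, $r0  →  {$r0:0, $r1:5, $r2:1, $r3:8, $r4:0, $r5:0, $r6:0}
[5] add  $r3, $r4, $r1  →  {$r0:0, $r1:5, $r2:1, $r3:5, $r4:0, $r5:0, $r6:0}
[6] bne  $r3, $r0, L9  →  {$r0:0, $r1:5, $r2:1, $r3:5, $r4:0, $r5:0, $r6:0}  ⟨branch taken⟩
[7] sub  $r3, $r2, $r6  →  {$r0:0, $r1:5, $r2:1, $r3:1, $r4:0, $r5:0, $r6:0}
[9] sub  $r2, $r0, $r6  →  {$r0:0, $r1:5, $r2:0, $r3:1, $r4:0, $r5:0, $r6:0}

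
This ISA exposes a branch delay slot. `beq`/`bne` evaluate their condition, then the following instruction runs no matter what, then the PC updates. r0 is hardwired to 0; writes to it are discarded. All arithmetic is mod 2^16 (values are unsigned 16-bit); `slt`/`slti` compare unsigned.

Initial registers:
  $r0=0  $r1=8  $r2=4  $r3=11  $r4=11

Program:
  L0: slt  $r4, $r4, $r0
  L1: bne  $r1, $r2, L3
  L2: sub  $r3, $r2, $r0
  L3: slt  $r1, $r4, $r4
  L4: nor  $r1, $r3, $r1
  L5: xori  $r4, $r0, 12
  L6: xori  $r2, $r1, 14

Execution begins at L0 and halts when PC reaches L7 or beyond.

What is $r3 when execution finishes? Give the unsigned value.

[0] slt  $r4, $r4, $r0  →  {$r0:0, $r1:8, $r2:4, $r3:11, $r4:0}
[1] bne  $r1, $r2, L3  →  {$r0:0, $r1:8, $r2:4, $r3:11, $r4:0}  ⟨branch taken⟩
[2] sub  $r3, $r2, $r0  →  {$r0:0, $r1:8, $r2:4, $r3:4, $r4:0}
[3] slt  $r1, $r4, $r4  →  {$r0:0, $r1:0, $r2:4, $r3:4, $r4:0}
[4] nor  $r1, $r3, $r1  →  {$r0:0, $r1:65531, $r2:4, $r3:4, $r4:0}
[5] xori  $r4, $r0, 12  →  {$r0:0, $r1:65531, $r2:4, $r3:4, $r4:12}
[6] xori  $r2, $r1, 14  →  {$r0:0, $r1:65531, $r2:65525, $r3:4, $r4:12}

4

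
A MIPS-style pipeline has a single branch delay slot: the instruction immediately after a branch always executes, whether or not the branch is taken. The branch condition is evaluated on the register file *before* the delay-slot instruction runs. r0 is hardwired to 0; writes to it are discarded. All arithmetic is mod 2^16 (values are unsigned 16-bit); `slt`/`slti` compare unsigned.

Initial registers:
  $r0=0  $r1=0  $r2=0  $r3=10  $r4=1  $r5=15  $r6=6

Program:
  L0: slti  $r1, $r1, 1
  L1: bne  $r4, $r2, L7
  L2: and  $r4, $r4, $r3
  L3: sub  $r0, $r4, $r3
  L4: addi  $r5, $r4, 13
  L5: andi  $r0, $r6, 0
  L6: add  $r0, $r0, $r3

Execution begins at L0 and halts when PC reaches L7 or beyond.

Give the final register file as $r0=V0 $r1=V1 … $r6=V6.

$r0=0 $r1=1 $r2=0 $r3=10 $r4=0 $r5=15 $r6=6

#0 slti  $r1, $r1, 1 ; 0/1/0/10/1/15/6
#1 bne  $r4, $r2, L7 ; 0/1/0/10/1/15/6 ; →target
#2 and  $r4, $r4, $r3 ; 0/1/0/10/0/15/6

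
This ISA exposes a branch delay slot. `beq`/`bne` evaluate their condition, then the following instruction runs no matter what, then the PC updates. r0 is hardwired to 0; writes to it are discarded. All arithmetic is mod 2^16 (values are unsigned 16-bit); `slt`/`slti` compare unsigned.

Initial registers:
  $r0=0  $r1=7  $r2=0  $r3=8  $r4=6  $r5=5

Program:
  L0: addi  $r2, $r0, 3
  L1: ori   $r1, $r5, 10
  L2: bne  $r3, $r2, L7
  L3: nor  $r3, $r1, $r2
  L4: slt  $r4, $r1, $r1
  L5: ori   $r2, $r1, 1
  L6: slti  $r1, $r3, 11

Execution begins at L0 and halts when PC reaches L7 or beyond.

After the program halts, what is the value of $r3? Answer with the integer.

[0] addi  $r2, $r0, 3  →  {$r0:0, $r1:7, $r2:3, $r3:8, $r4:6, $r5:5}
[1] ori   $r1, $r5, 10  →  {$r0:0, $r1:15, $r2:3, $r3:8, $r4:6, $r5:5}
[2] bne  $r3, $r2, L7  →  {$r0:0, $r1:15, $r2:3, $r3:8, $r4:6, $r5:5}  ⟨branch taken⟩
[3] nor  $r3, $r1, $r2  →  {$r0:0, $r1:15, $r2:3, $r3:65520, $r4:6, $r5:5}

65520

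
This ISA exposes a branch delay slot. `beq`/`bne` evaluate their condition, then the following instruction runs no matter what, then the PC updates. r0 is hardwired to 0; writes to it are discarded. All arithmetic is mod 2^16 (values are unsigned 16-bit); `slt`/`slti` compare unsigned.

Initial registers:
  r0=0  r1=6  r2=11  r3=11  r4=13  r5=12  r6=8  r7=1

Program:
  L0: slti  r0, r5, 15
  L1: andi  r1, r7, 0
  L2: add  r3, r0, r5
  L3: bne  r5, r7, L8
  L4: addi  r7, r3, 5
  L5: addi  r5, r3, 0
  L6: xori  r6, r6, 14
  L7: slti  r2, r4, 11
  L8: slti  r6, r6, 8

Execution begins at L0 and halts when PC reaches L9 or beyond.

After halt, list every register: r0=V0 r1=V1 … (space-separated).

r0=0 r1=0 r2=11 r3=12 r4=13 r5=12 r6=0 r7=17

[0] slti  r0, r5, 15  →  {r0:0, r1:6, r2:11, r3:11, r4:13, r5:12, r6:8, r7:1}
[1] andi  r1, r7, 0  →  {r0:0, r1:0, r2:11, r3:11, r4:13, r5:12, r6:8, r7:1}
[2] add  r3, r0, r5  →  {r0:0, r1:0, r2:11, r3:12, r4:13, r5:12, r6:8, r7:1}
[3] bne  r5, r7, L8  →  {r0:0, r1:0, r2:11, r3:12, r4:13, r5:12, r6:8, r7:1}  ⟨branch taken⟩
[4] addi  r7, r3, 5  →  {r0:0, r1:0, r2:11, r3:12, r4:13, r5:12, r6:8, r7:17}
[8] slti  r6, r6, 8  →  {r0:0, r1:0, r2:11, r3:12, r4:13, r5:12, r6:0, r7:17}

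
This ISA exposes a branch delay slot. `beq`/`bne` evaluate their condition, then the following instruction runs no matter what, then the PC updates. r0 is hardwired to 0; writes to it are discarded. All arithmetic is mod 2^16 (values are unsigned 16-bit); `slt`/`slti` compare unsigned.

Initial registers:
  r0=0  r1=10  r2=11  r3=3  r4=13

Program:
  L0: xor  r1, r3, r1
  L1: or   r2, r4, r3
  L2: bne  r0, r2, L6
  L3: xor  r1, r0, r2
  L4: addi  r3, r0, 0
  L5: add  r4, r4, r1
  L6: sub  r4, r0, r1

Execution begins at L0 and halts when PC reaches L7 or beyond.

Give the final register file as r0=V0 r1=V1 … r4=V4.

#0 xor  r1, r3, r1 ; 0/9/11/3/13
#1 or   r2, r4, r3 ; 0/9/15/3/13
#2 bne  r0, r2, L6 ; 0/9/15/3/13 ; →target
#3 xor  r1, r0, r2 ; 0/15/15/3/13
#6 sub  r4, r0, r1 ; 0/15/15/3/65521

r0=0 r1=15 r2=15 r3=3 r4=65521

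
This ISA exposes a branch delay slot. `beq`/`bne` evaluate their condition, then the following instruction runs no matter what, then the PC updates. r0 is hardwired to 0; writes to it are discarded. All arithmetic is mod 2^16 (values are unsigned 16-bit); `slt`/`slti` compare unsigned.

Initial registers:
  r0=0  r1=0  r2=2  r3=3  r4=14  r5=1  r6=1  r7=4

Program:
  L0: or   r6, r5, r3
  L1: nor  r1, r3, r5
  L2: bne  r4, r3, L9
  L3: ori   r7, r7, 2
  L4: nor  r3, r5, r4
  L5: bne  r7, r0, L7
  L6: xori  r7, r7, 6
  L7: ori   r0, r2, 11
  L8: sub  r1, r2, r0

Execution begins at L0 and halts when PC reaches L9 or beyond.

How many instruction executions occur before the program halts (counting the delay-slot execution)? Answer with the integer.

4

PC=0  or   r6, r5, r3        | r0=0 r1=0 r2=2 r3=3 r4=14 r5=1 r6=3 r7=4
PC=1  nor  r1, r3, r5        | r0=0 r1=65532 r2=2 r3=3 r4=14 r5=1 r6=3 r7=4
PC=2  bne  r4, r3, L9        | r0=0 r1=65532 r2=2 r3=3 r4=14 r5=1 r6=3 r7=4  [TAKEN]
PC=3  ori   r7, r7, 2        | r0=0 r1=65532 r2=2 r3=3 r4=14 r5=1 r6=3 r7=6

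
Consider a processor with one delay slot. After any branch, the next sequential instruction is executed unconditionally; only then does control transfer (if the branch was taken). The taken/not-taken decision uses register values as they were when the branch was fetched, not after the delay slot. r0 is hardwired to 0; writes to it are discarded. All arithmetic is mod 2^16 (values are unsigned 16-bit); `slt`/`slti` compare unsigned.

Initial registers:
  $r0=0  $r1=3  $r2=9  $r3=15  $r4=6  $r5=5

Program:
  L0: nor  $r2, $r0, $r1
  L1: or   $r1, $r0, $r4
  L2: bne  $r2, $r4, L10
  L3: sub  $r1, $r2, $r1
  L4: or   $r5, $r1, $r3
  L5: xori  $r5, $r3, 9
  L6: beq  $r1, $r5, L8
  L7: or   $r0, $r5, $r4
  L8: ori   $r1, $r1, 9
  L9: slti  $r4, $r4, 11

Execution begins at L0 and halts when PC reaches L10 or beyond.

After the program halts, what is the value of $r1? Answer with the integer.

65526

#0 nor  $r2, $r0, $r1 ; 0/3/65532/15/6/5
#1 or   $r1, $r0, $r4 ; 0/6/65532/15/6/5
#2 bne  $r2, $r4, L10 ; 0/6/65532/15/6/5 ; →target
#3 sub  $r1, $r2, $r1 ; 0/65526/65532/15/6/5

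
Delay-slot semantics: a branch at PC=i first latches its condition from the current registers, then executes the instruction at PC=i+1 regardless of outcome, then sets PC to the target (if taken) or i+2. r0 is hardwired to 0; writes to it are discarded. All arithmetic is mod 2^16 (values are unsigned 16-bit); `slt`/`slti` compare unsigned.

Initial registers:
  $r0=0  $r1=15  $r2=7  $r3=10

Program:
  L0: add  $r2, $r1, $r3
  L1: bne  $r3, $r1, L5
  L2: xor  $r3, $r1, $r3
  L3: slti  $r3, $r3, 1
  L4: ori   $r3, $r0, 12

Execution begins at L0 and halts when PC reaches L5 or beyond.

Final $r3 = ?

PC=0  add  $r2, $r1, $r3     | $r0=0 $r1=15 $r2=25 $r3=10
PC=1  bne  $r3, $r1, L5      | $r0=0 $r1=15 $r2=25 $r3=10  [TAKEN]
PC=2  xor  $r3, $r1, $r3     | $r0=0 $r1=15 $r2=25 $r3=5

5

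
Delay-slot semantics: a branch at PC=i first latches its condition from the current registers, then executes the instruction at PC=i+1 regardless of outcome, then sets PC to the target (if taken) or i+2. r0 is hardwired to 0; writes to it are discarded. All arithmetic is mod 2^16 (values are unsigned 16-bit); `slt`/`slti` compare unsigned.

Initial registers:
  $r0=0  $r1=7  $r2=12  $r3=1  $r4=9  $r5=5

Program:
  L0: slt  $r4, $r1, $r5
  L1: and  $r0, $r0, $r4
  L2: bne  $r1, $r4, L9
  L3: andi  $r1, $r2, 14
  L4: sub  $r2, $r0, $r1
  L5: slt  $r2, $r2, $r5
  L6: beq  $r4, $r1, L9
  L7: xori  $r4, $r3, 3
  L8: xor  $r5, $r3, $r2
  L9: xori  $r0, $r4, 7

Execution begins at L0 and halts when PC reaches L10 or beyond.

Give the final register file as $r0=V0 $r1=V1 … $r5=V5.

$r0=0 $r1=12 $r2=12 $r3=1 $r4=0 $r5=5

  step pc=0: slt  $r4, $r1, $r5  regs=(0,7,12,1,0,5)
  step pc=1: and  $r0, $r0, $r4  regs=(0,7,12,1,0,5)
  step pc=2: bne  $r1, $r4, L9  cond=T  regs=(0,7,12,1,0,5)
  step pc=3: andi  $r1, $r2, 14  regs=(0,12,12,1,0,5)
  step pc=9: xori  $r0, $r4, 7  regs=(0,12,12,1,0,5)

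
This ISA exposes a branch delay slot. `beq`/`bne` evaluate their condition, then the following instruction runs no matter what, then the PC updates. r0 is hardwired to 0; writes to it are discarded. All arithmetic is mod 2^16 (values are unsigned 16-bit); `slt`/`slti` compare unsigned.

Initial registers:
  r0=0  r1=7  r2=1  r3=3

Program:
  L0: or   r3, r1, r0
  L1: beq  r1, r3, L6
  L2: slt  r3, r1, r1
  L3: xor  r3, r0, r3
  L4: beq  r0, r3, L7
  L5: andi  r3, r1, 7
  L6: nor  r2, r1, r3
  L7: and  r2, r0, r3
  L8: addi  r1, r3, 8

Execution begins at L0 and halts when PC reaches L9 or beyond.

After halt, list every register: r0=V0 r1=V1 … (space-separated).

r0=0 r1=8 r2=0 r3=0

[0] or   r3, r1, r0  →  {r0:0, r1:7, r2:1, r3:7}
[1] beq  r1, r3, L6  →  {r0:0, r1:7, r2:1, r3:7}  ⟨branch taken⟩
[2] slt  r3, r1, r1  →  {r0:0, r1:7, r2:1, r3:0}
[6] nor  r2, r1, r3  →  {r0:0, r1:7, r2:65528, r3:0}
[7] and  r2, r0, r3  →  {r0:0, r1:7, r2:0, r3:0}
[8] addi  r1, r3, 8  →  {r0:0, r1:8, r2:0, r3:0}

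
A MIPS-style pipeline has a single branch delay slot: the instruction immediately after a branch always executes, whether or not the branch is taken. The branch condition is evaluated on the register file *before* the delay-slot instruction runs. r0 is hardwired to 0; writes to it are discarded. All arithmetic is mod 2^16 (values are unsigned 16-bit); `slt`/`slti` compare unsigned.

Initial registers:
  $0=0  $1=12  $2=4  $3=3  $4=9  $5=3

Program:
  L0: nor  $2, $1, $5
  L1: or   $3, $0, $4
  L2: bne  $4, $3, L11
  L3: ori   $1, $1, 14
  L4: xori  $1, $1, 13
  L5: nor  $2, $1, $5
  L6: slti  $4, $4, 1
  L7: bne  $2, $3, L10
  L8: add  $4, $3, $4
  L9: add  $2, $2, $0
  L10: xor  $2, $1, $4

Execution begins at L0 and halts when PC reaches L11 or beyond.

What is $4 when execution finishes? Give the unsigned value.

  step pc=0: nor  $2, $1, $5  regs=(0,12,65520,3,9,3)
  step pc=1: or   $3, $0, $4  regs=(0,12,65520,9,9,3)
  step pc=2: bne  $4, $3, L11  cond=F  regs=(0,12,65520,9,9,3)
  step pc=3: ori   $1, $1, 14  regs=(0,14,65520,9,9,3)
  step pc=4: xori  $1, $1, 13  regs=(0,3,65520,9,9,3)
  step pc=5: nor  $2, $1, $5  regs=(0,3,65532,9,9,3)
  step pc=6: slti  $4, $4, 1  regs=(0,3,65532,9,0,3)
  step pc=7: bne  $2, $3, L10  cond=T  regs=(0,3,65532,9,0,3)
  step pc=8: add  $4, $3, $4  regs=(0,3,65532,9,9,3)
  step pc=10: xor  $2, $1, $4  regs=(0,3,10,9,9,3)

9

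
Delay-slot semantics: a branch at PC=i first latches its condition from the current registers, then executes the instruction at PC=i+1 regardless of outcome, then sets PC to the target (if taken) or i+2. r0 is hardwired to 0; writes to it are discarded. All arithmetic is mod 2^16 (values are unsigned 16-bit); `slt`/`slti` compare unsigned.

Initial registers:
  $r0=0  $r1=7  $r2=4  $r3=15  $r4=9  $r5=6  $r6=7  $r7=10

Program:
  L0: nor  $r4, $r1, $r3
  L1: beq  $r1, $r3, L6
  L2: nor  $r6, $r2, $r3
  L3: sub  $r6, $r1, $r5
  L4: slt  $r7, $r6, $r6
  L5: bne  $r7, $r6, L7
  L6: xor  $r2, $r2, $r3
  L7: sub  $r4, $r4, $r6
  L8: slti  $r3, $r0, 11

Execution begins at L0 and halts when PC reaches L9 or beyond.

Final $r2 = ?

11

#0 nor  $r4, $r1, $r3 ; 0/7/4/15/65520/6/7/10
#1 beq  $r1, $r3, L6 ; 0/7/4/15/65520/6/7/10 ; →fallthru
#2 nor  $r6, $r2, $r3 ; 0/7/4/15/65520/6/65520/10
#3 sub  $r6, $r1, $r5 ; 0/7/4/15/65520/6/1/10
#4 slt  $r7, $r6, $r6 ; 0/7/4/15/65520/6/1/0
#5 bne  $r7, $r6, L7 ; 0/7/4/15/65520/6/1/0 ; →target
#6 xor  $r2, $r2, $r3 ; 0/7/11/15/65520/6/1/0
#7 sub  $r4, $r4, $r6 ; 0/7/11/15/65519/6/1/0
#8 slti  $r3, $r0, 11 ; 0/7/11/1/65519/6/1/0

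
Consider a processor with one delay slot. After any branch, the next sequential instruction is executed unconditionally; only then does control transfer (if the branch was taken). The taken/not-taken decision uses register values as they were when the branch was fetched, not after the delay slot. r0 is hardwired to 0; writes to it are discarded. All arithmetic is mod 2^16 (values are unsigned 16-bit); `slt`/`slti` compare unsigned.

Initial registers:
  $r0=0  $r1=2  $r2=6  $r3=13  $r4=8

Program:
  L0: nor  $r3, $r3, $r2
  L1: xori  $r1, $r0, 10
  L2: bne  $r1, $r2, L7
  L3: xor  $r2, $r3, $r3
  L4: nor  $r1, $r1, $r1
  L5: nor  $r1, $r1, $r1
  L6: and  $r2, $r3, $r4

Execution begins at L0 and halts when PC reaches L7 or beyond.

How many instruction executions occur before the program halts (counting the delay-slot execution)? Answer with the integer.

4

#0 nor  $r3, $r3, $r2 ; 0/2/6/65520/8
#1 xori  $r1, $r0, 10 ; 0/10/6/65520/8
#2 bne  $r1, $r2, L7 ; 0/10/6/65520/8 ; →target
#3 xor  $r2, $r3, $r3 ; 0/10/0/65520/8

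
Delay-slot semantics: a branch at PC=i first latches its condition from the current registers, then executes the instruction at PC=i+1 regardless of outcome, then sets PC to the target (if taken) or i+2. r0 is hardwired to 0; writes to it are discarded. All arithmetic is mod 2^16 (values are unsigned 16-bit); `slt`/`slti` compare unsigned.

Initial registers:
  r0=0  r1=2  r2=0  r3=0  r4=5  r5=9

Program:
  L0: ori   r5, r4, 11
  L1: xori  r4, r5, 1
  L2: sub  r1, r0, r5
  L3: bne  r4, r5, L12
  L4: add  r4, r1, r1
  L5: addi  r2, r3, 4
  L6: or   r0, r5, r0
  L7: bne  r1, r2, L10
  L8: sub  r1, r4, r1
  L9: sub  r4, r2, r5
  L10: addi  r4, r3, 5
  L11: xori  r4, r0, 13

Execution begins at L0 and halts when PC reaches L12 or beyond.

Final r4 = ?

65506

PC=0  ori   r5, r4, 11       | r0=0 r1=2 r2=0 r3=0 r4=5 r5=15
PC=1  xori  r4, r5, 1        | r0=0 r1=2 r2=0 r3=0 r4=14 r5=15
PC=2  sub  r1, r0, r5        | r0=0 r1=65521 r2=0 r3=0 r4=14 r5=15
PC=3  bne  r4, r5, L12       | r0=0 r1=65521 r2=0 r3=0 r4=14 r5=15  [TAKEN]
PC=4  add  r4, r1, r1        | r0=0 r1=65521 r2=0 r3=0 r4=65506 r5=15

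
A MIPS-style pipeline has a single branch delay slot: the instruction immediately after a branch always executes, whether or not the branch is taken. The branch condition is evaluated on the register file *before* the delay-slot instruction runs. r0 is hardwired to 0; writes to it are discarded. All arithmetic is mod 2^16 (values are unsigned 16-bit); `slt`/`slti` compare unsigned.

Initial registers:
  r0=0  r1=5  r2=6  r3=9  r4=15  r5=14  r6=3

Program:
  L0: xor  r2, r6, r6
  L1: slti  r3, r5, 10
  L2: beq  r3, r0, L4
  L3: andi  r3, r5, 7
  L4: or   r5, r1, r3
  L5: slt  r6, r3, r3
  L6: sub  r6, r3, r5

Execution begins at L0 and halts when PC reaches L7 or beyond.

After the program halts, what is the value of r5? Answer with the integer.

7

  step pc=0: xor  r2, r6, r6  regs=(0,5,0,9,15,14,3)
  step pc=1: slti  r3, r5, 10  regs=(0,5,0,0,15,14,3)
  step pc=2: beq  r3, r0, L4  cond=T  regs=(0,5,0,0,15,14,3)
  step pc=3: andi  r3, r5, 7  regs=(0,5,0,6,15,14,3)
  step pc=4: or   r5, r1, r3  regs=(0,5,0,6,15,7,3)
  step pc=5: slt  r6, r3, r3  regs=(0,5,0,6,15,7,0)
  step pc=6: sub  r6, r3, r5  regs=(0,5,0,6,15,7,65535)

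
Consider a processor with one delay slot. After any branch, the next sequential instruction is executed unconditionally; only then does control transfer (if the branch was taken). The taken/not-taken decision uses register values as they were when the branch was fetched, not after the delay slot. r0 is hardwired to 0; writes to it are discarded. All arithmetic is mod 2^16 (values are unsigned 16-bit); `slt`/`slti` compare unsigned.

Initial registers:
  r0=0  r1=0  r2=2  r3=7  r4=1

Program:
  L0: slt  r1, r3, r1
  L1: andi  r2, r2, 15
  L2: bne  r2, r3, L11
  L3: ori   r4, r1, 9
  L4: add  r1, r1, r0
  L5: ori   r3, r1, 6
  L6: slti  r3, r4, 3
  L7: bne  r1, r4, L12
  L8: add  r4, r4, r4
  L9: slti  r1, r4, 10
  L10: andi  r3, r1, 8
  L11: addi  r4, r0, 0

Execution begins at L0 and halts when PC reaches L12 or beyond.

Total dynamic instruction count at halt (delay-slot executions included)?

PC=0  slt  r1, r3, r1        | r0=0 r1=0 r2=2 r3=7 r4=1
PC=1  andi  r2, r2, 15       | r0=0 r1=0 r2=2 r3=7 r4=1
PC=2  bne  r2, r3, L11       | r0=0 r1=0 r2=2 r3=7 r4=1  [TAKEN]
PC=3  ori   r4, r1, 9        | r0=0 r1=0 r2=2 r3=7 r4=9
PC=11 addi  r4, r0, 0        | r0=0 r1=0 r2=2 r3=7 r4=0

5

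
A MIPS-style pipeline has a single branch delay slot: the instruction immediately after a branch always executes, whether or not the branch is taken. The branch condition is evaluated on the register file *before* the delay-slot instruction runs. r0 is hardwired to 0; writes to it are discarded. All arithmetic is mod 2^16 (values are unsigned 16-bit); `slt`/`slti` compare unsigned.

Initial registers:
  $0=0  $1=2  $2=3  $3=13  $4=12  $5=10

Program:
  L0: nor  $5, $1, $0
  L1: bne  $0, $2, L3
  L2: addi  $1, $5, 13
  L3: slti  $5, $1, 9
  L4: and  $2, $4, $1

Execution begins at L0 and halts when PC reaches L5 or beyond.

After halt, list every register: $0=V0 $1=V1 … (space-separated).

[0] nor  $5, $1, $0  →  {$0:0, $1:2, $2:3, $3:13, $4:12, $5:65533}
[1] bne  $0, $2, L3  →  {$0:0, $1:2, $2:3, $3:13, $4:12, $5:65533}  ⟨branch taken⟩
[2] addi  $1, $5, 13  →  {$0:0, $1:10, $2:3, $3:13, $4:12, $5:65533}
[3] slti  $5, $1, 9  →  {$0:0, $1:10, $2:3, $3:13, $4:12, $5:0}
[4] and  $2, $4, $1  →  {$0:0, $1:10, $2:8, $3:13, $4:12, $5:0}

$0=0 $1=10 $2=8 $3=13 $4=12 $5=0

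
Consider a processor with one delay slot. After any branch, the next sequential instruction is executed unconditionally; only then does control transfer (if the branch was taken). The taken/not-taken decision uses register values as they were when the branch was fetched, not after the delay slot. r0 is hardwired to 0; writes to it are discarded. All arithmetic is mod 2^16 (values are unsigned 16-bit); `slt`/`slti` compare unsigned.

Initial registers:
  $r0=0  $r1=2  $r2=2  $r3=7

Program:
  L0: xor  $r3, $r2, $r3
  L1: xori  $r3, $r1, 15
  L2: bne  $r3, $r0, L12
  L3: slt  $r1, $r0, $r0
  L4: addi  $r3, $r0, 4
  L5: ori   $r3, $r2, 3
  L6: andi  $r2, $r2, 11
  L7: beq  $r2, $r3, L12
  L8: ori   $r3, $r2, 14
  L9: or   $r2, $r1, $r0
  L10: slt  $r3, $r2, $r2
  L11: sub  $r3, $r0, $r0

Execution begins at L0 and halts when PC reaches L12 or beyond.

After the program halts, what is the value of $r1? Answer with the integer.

0

  step pc=0: xor  $r3, $r2, $r3  regs=(0,2,2,5)
  step pc=1: xori  $r3, $r1, 15  regs=(0,2,2,13)
  step pc=2: bne  $r3, $r0, L12  cond=T  regs=(0,2,2,13)
  step pc=3: slt  $r1, $r0, $r0  regs=(0,0,2,13)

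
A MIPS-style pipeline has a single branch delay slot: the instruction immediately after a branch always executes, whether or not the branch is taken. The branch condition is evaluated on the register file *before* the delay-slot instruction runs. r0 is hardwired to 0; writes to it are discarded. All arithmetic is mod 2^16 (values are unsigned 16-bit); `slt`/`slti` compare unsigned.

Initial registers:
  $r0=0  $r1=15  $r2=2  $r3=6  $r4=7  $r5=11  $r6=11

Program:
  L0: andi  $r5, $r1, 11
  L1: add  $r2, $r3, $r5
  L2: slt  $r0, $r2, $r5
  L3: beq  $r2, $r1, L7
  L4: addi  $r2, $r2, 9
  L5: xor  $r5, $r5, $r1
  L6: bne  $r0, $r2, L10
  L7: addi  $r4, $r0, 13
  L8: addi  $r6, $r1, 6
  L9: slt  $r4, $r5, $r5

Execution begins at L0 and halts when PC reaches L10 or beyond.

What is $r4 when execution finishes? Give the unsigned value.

PC=0  andi  $r5, $r1, 11     | $r0=0 $r1=15 $r2=2 $r3=6 $r4=7 $r5=11 $r6=11
PC=1  add  $r2, $r3, $r5     | $r0=0 $r1=15 $r2=17 $r3=6 $r4=7 $r5=11 $r6=11
PC=2  slt  $r0, $r2, $r5     | $r0=0 $r1=15 $r2=17 $r3=6 $r4=7 $r5=11 $r6=11
PC=3  beq  $r2, $r1, L7      | $r0=0 $r1=15 $r2=17 $r3=6 $r4=7 $r5=11 $r6=11  [not taken]
PC=4  addi  $r2, $r2, 9      | $r0=0 $r1=15 $r2=26 $r3=6 $r4=7 $r5=11 $r6=11
PC=5  xor  $r5, $r5, $r1     | $r0=0 $r1=15 $r2=26 $r3=6 $r4=7 $r5=4 $r6=11
PC=6  bne  $r0, $r2, L10     | $r0=0 $r1=15 $r2=26 $r3=6 $r4=7 $r5=4 $r6=11  [TAKEN]
PC=7  addi  $r4, $r0, 13     | $r0=0 $r1=15 $r2=26 $r3=6 $r4=13 $r5=4 $r6=11

13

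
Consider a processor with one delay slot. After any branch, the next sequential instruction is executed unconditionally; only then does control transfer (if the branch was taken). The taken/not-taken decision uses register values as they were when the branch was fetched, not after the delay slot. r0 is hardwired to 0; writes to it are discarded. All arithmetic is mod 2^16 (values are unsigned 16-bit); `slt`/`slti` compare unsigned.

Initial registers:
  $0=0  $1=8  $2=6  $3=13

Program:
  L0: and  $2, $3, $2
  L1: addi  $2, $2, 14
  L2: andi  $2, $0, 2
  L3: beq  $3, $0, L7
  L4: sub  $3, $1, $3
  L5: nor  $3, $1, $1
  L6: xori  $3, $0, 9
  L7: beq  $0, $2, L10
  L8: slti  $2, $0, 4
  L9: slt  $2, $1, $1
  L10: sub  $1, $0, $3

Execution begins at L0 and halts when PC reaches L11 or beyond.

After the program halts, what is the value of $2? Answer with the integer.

1

[0] and  $2, $3, $2  →  {$0:0, $1:8, $2:4, $3:13}
[1] addi  $2, $2, 14  →  {$0:0, $1:8, $2:18, $3:13}
[2] andi  $2, $0, 2  →  {$0:0, $1:8, $2:0, $3:13}
[3] beq  $3, $0, L7  →  {$0:0, $1:8, $2:0, $3:13}  ⟨branch fallthrough⟩
[4] sub  $3, $1, $3  →  {$0:0, $1:8, $2:0, $3:65531}
[5] nor  $3, $1, $1  →  {$0:0, $1:8, $2:0, $3:65527}
[6] xori  $3, $0, 9  →  {$0:0, $1:8, $2:0, $3:9}
[7] beq  $0, $2, L10  →  {$0:0, $1:8, $2:0, $3:9}  ⟨branch taken⟩
[8] slti  $2, $0, 4  →  {$0:0, $1:8, $2:1, $3:9}
[10] sub  $1, $0, $3  →  {$0:0, $1:65527, $2:1, $3:9}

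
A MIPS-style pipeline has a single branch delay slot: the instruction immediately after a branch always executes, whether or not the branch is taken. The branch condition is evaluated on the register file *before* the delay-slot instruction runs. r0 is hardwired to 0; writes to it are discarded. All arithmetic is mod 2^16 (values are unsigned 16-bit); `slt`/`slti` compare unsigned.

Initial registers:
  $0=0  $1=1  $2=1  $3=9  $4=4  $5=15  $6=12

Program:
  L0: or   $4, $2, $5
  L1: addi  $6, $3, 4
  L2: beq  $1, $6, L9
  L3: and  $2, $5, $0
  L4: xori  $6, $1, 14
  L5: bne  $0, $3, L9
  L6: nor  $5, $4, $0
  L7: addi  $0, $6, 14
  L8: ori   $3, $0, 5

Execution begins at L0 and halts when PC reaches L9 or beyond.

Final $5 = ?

65520

[0] or   $4, $2, $5  →  {$0:0, $1:1, $2:1, $3:9, $4:15, $5:15, $6:12}
[1] addi  $6, $3, 4  →  {$0:0, $1:1, $2:1, $3:9, $4:15, $5:15, $6:13}
[2] beq  $1, $6, L9  →  {$0:0, $1:1, $2:1, $3:9, $4:15, $5:15, $6:13}  ⟨branch fallthrough⟩
[3] and  $2, $5, $0  →  {$0:0, $1:1, $2:0, $3:9, $4:15, $5:15, $6:13}
[4] xori  $6, $1, 14  →  {$0:0, $1:1, $2:0, $3:9, $4:15, $5:15, $6:15}
[5] bne  $0, $3, L9  →  {$0:0, $1:1, $2:0, $3:9, $4:15, $5:15, $6:15}  ⟨branch taken⟩
[6] nor  $5, $4, $0  →  {$0:0, $1:1, $2:0, $3:9, $4:15, $5:65520, $6:15}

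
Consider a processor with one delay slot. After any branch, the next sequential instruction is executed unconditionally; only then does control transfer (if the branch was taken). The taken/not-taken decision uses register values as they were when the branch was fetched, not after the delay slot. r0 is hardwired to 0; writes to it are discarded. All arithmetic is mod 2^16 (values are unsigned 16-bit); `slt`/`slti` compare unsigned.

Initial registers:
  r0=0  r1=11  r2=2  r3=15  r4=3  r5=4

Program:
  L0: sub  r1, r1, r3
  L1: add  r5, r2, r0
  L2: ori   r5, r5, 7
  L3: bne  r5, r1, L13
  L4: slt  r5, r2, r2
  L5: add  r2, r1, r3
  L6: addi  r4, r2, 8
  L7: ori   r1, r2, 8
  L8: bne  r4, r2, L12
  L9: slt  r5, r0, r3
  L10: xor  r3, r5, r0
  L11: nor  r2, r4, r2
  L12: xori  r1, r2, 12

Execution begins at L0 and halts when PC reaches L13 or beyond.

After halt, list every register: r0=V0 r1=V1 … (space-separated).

r0=0 r1=65532 r2=2 r3=15 r4=3 r5=0

  step pc=0: sub  r1, r1, r3  regs=(0,65532,2,15,3,4)
  step pc=1: add  r5, r2, r0  regs=(0,65532,2,15,3,2)
  step pc=2: ori   r5, r5, 7  regs=(0,65532,2,15,3,7)
  step pc=3: bne  r5, r1, L13  cond=T  regs=(0,65532,2,15,3,7)
  step pc=4: slt  r5, r2, r2  regs=(0,65532,2,15,3,0)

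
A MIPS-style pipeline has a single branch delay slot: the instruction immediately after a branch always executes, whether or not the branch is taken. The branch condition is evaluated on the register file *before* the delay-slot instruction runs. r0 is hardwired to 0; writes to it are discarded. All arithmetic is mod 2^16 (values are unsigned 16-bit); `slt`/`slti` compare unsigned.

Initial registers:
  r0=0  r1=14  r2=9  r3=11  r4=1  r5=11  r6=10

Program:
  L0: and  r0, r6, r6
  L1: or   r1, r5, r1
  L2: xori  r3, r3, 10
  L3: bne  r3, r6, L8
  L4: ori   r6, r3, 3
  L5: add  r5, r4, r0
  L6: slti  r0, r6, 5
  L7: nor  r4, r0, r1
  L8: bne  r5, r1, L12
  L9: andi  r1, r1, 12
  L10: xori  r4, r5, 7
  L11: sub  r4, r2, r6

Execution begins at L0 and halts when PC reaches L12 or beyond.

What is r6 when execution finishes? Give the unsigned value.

3

#0 and  r0, r6, r6 ; 0/14/9/11/1/11/10
#1 or   r1, r5, r1 ; 0/15/9/11/1/11/10
#2 xori  r3, r3, 10 ; 0/15/9/1/1/11/10
#3 bne  r3, r6, L8 ; 0/15/9/1/1/11/10 ; →target
#4 ori   r6, r3, 3 ; 0/15/9/1/1/11/3
#8 bne  r5, r1, L12 ; 0/15/9/1/1/11/3 ; →target
#9 andi  r1, r1, 12 ; 0/12/9/1/1/11/3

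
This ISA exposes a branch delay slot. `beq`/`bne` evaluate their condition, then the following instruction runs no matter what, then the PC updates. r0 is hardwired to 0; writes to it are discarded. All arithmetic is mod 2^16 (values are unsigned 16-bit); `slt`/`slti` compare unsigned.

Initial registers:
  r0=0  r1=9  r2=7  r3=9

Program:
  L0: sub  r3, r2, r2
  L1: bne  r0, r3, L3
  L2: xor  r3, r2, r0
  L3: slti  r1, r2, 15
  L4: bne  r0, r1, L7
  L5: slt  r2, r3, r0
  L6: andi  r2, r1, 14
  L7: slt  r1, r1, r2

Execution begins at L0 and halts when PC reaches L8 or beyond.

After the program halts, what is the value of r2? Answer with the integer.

0

PC=0  sub  r3, r2, r2        | r0=0 r1=9 r2=7 r3=0
PC=1  bne  r0, r3, L3        | r0=0 r1=9 r2=7 r3=0  [not taken]
PC=2  xor  r3, r2, r0        | r0=0 r1=9 r2=7 r3=7
PC=3  slti  r1, r2, 15       | r0=0 r1=1 r2=7 r3=7
PC=4  bne  r0, r1, L7        | r0=0 r1=1 r2=7 r3=7  [TAKEN]
PC=5  slt  r2, r3, r0        | r0=0 r1=1 r2=0 r3=7
PC=7  slt  r1, r1, r2        | r0=0 r1=0 r2=0 r3=7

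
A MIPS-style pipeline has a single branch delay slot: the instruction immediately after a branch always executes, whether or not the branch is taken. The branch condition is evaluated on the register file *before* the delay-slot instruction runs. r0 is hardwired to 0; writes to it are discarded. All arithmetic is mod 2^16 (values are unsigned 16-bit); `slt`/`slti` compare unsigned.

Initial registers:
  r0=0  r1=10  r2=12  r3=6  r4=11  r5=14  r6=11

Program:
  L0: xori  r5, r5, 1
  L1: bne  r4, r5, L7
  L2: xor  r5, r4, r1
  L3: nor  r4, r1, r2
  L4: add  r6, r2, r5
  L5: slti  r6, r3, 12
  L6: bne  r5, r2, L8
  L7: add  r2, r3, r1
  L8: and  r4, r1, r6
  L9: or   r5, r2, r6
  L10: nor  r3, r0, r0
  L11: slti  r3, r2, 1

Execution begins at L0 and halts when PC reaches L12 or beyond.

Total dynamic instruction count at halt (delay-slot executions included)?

#0 xori  r5, r5, 1 ; 0/10/12/6/11/15/11
#1 bne  r4, r5, L7 ; 0/10/12/6/11/15/11 ; →target
#2 xor  r5, r4, r1 ; 0/10/12/6/11/1/11
#7 add  r2, r3, r1 ; 0/10/16/6/11/1/11
#8 and  r4, r1, r6 ; 0/10/16/6/10/1/11
#9 or   r5, r2, r6 ; 0/10/16/6/10/27/11
#10 nor  r3, r0, r0 ; 0/10/16/65535/10/27/11
#11 slti  r3, r2, 1 ; 0/10/16/0/10/27/11

8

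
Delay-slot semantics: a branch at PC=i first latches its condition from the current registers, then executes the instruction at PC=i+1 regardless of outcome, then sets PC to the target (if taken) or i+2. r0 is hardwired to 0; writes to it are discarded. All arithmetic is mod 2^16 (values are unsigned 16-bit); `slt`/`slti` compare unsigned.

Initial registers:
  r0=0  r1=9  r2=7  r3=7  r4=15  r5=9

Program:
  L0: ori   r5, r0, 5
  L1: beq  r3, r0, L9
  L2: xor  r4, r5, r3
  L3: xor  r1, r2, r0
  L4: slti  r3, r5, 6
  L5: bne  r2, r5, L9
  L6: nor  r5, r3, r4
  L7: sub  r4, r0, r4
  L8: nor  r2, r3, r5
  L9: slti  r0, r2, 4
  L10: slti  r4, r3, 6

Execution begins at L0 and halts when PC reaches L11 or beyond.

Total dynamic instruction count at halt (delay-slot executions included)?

9

  step pc=0: ori   r5, r0, 5  regs=(0,9,7,7,15,5)
  step pc=1: beq  r3, r0, L9  cond=F  regs=(0,9,7,7,15,5)
  step pc=2: xor  r4, r5, r3  regs=(0,9,7,7,2,5)
  step pc=3: xor  r1, r2, r0  regs=(0,7,7,7,2,5)
  step pc=4: slti  r3, r5, 6  regs=(0,7,7,1,2,5)
  step pc=5: bne  r2, r5, L9  cond=T  regs=(0,7,7,1,2,5)
  step pc=6: nor  r5, r3, r4  regs=(0,7,7,1,2,65532)
  step pc=9: slti  r0, r2, 4  regs=(0,7,7,1,2,65532)
  step pc=10: slti  r4, r3, 6  regs=(0,7,7,1,1,65532)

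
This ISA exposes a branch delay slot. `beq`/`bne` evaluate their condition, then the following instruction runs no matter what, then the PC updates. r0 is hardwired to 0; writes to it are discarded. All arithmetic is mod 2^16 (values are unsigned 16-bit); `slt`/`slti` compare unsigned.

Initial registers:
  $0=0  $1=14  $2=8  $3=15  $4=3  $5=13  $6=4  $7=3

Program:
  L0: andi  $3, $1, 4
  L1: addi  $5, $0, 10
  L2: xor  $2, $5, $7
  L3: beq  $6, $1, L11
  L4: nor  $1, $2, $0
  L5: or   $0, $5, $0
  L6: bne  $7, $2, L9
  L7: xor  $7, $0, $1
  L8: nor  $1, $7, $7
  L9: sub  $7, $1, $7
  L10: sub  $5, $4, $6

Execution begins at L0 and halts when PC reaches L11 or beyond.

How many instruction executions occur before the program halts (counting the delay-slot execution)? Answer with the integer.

PC=0  andi  $3, $1, 4        | $0=0 $1=14 $2=8 $3=4 $4=3 $5=13 $6=4 $7=3
PC=1  addi  $5, $0, 10       | $0=0 $1=14 $2=8 $3=4 $4=3 $5=10 $6=4 $7=3
PC=2  xor  $2, $5, $7        | $0=0 $1=14 $2=9 $3=4 $4=3 $5=10 $6=4 $7=3
PC=3  beq  $6, $1, L11       | $0=0 $1=14 $2=9 $3=4 $4=3 $5=10 $6=4 $7=3  [not taken]
PC=4  nor  $1, $2, $0        | $0=0 $1=65526 $2=9 $3=4 $4=3 $5=10 $6=4 $7=3
PC=5  or   $0, $5, $0        | $0=0 $1=65526 $2=9 $3=4 $4=3 $5=10 $6=4 $7=3
PC=6  bne  $7, $2, L9        | $0=0 $1=65526 $2=9 $3=4 $4=3 $5=10 $6=4 $7=3  [TAKEN]
PC=7  xor  $7, $0, $1        | $0=0 $1=65526 $2=9 $3=4 $4=3 $5=10 $6=4 $7=65526
PC=9  sub  $7, $1, $7        | $0=0 $1=65526 $2=9 $3=4 $4=3 $5=10 $6=4 $7=0
PC=10 sub  $5, $4, $6        | $0=0 $1=65526 $2=9 $3=4 $4=3 $5=65535 $6=4 $7=0

10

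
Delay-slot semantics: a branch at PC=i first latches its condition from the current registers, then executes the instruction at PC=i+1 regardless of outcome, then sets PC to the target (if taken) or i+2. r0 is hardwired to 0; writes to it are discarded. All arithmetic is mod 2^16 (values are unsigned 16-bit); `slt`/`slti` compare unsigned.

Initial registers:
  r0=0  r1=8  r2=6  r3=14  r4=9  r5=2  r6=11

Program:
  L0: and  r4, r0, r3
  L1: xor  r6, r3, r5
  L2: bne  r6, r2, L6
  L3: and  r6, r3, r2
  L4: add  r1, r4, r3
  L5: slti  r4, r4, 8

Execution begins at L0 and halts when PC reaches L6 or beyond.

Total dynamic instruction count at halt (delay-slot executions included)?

#0 and  r4, r0, r3 ; 0/8/6/14/0/2/11
#1 xor  r6, r3, r5 ; 0/8/6/14/0/2/12
#2 bne  r6, r2, L6 ; 0/8/6/14/0/2/12 ; →target
#3 and  r6, r3, r2 ; 0/8/6/14/0/2/6

4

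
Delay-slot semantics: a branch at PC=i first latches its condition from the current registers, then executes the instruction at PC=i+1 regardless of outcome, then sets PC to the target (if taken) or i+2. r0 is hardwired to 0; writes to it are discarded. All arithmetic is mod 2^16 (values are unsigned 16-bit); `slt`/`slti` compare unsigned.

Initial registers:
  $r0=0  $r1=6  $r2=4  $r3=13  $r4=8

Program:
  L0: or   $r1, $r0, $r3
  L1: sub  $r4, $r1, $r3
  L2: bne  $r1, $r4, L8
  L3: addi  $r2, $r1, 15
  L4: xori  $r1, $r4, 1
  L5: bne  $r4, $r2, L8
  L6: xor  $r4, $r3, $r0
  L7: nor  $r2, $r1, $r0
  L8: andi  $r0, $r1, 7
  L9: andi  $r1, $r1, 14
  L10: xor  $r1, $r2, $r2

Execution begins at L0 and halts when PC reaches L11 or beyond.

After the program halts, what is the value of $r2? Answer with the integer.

28

PC=0  or   $r1, $r0, $r3     | $r0=0 $r1=13 $r2=4 $r3=13 $r4=8
PC=1  sub  $r4, $r1, $r3     | $r0=0 $r1=13 $r2=4 $r3=13 $r4=0
PC=2  bne  $r1, $r4, L8      | $r0=0 $r1=13 $r2=4 $r3=13 $r4=0  [TAKEN]
PC=3  addi  $r2, $r1, 15     | $r0=0 $r1=13 $r2=28 $r3=13 $r4=0
PC=8  andi  $r0, $r1, 7      | $r0=0 $r1=13 $r2=28 $r3=13 $r4=0
PC=9  andi  $r1, $r1, 14     | $r0=0 $r1=12 $r2=28 $r3=13 $r4=0
PC=10 xor  $r1, $r2, $r2     | $r0=0 $r1=0 $r2=28 $r3=13 $r4=0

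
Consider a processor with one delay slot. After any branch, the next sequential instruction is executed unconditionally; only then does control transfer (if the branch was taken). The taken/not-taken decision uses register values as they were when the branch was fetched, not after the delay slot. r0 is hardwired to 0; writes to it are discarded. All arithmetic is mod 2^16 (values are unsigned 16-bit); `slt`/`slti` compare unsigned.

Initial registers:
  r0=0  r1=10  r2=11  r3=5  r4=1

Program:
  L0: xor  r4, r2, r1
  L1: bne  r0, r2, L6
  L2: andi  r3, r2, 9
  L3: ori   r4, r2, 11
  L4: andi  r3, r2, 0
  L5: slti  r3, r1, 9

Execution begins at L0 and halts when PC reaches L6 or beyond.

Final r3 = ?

9

PC=0  xor  r4, r2, r1        | r0=0 r1=10 r2=11 r3=5 r4=1
PC=1  bne  r0, r2, L6        | r0=0 r1=10 r2=11 r3=5 r4=1  [TAKEN]
PC=2  andi  r3, r2, 9        | r0=0 r1=10 r2=11 r3=9 r4=1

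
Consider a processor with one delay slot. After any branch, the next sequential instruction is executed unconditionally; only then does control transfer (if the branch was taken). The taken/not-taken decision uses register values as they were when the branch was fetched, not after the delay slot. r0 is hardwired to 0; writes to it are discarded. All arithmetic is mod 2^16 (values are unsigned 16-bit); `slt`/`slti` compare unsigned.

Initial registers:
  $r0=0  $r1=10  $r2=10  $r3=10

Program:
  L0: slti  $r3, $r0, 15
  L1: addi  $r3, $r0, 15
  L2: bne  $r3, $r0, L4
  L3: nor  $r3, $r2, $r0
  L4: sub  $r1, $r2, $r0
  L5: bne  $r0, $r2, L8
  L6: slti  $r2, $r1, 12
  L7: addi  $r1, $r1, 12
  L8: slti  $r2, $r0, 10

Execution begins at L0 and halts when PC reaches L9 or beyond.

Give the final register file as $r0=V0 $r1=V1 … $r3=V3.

$r0=0 $r1=10 $r2=1 $r3=65525

  step pc=0: slti  $r3, $r0, 15  regs=(0,10,10,1)
  step pc=1: addi  $r3, $r0, 15  regs=(0,10,10,15)
  step pc=2: bne  $r3, $r0, L4  cond=T  regs=(0,10,10,15)
  step pc=3: nor  $r3, $r2, $r0  regs=(0,10,10,65525)
  step pc=4: sub  $r1, $r2, $r0  regs=(0,10,10,65525)
  step pc=5: bne  $r0, $r2, L8  cond=T  regs=(0,10,10,65525)
  step pc=6: slti  $r2, $r1, 12  regs=(0,10,1,65525)
  step pc=8: slti  $r2, $r0, 10  regs=(0,10,1,65525)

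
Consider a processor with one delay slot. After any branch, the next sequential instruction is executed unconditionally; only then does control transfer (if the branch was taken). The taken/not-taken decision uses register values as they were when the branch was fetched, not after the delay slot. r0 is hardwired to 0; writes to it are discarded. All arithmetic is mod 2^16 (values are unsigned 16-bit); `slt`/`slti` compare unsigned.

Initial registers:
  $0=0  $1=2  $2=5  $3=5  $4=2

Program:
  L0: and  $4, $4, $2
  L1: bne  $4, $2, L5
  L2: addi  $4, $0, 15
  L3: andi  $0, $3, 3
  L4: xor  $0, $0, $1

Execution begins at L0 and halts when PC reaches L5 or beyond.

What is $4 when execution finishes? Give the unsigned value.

[0] and  $4, $4, $2  →  {$0:0, $1:2, $2:5, $3:5, $4:0}
[1] bne  $4, $2, L5  →  {$0:0, $1:2, $2:5, $3:5, $4:0}  ⟨branch taken⟩
[2] addi  $4, $0, 15  →  {$0:0, $1:2, $2:5, $3:5, $4:15}

15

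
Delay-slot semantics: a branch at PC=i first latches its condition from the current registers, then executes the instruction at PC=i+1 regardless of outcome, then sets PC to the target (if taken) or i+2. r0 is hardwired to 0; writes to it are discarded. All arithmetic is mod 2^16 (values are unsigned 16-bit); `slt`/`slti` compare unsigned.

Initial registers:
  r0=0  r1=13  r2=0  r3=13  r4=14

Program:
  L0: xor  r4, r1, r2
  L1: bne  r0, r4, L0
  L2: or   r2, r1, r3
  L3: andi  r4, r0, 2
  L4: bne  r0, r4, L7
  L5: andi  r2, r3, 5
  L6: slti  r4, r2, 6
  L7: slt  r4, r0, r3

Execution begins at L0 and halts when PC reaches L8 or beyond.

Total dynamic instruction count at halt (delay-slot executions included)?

11

#0 xor  r4, r1, r2 ; 0/13/0/13/13
#1 bne  r0, r4, L0 ; 0/13/0/13/13 ; →target
#2 or   r2, r1, r3 ; 0/13/13/13/13
#0 xor  r4, r1, r2 ; 0/13/13/13/0
#1 bne  r0, r4, L0 ; 0/13/13/13/0 ; →fallthru
#2 or   r2, r1, r3 ; 0/13/13/13/0
#3 andi  r4, r0, 2 ; 0/13/13/13/0
#4 bne  r0, r4, L7 ; 0/13/13/13/0 ; →fallthru
#5 andi  r2, r3, 5 ; 0/13/5/13/0
#6 slti  r4, r2, 6 ; 0/13/5/13/1
#7 slt  r4, r0, r3 ; 0/13/5/13/1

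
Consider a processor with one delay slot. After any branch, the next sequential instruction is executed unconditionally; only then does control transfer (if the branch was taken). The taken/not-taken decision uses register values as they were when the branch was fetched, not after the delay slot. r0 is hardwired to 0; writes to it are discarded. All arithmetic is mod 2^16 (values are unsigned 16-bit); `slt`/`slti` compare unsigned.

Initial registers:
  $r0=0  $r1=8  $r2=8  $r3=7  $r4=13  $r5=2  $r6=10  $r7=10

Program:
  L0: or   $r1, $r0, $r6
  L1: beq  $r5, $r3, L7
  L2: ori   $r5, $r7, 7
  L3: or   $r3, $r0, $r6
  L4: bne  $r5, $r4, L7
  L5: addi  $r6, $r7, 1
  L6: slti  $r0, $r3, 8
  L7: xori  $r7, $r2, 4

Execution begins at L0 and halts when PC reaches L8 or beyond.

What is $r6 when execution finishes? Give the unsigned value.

11

[0] or   $r1, $r0, $r6  →  {$r0:0, $r1:10, $r2:8, $r3:7, $r4:13, $r5:2, $r6:10, $r7:10}
[1] beq  $r5, $r3, L7  →  {$r0:0, $r1:10, $r2:8, $r3:7, $r4:13, $r5:2, $r6:10, $r7:10}  ⟨branch fallthrough⟩
[2] ori   $r5, $r7, 7  →  {$r0:0, $r1:10, $r2:8, $r3:7, $r4:13, $r5:15, $r6:10, $r7:10}
[3] or   $r3, $r0, $r6  →  {$r0:0, $r1:10, $r2:8, $r3:10, $r4:13, $r5:15, $r6:10, $r7:10}
[4] bne  $r5, $r4, L7  →  {$r0:0, $r1:10, $r2:8, $r3:10, $r4:13, $r5:15, $r6:10, $r7:10}  ⟨branch taken⟩
[5] addi  $r6, $r7, 1  →  {$r0:0, $r1:10, $r2:8, $r3:10, $r4:13, $r5:15, $r6:11, $r7:10}
[7] xori  $r7, $r2, 4  →  {$r0:0, $r1:10, $r2:8, $r3:10, $r4:13, $r5:15, $r6:11, $r7:12}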